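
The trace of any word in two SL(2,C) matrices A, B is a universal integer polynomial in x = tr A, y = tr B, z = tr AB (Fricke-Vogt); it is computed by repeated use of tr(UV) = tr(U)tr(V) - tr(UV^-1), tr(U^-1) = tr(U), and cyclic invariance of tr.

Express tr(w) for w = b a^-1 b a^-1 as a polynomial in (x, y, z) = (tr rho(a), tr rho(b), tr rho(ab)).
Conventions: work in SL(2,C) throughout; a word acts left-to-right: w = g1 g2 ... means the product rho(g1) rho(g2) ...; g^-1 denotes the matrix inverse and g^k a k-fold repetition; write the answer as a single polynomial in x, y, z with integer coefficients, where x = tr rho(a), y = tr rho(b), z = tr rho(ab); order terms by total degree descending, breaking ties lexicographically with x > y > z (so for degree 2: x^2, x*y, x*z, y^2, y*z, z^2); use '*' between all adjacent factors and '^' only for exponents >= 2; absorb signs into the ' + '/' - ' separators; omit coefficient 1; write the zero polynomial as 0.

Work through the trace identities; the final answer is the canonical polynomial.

trace(b^2) = trace(b) * trace(b) - trace(1)   [square of b] = y^2 - 2
trace(b^2 a) = trace(b) * trace(a b) - trace(a)   [square of b] = y*z - x
trace(b a^-1 b) = trace(b^2) * trace(a) - trace(b^2 a)   [inverse elimination on a] = x*y^2 - y*z - x
trace(b a b a) = trace(a b) * trace(a b) - trace(1)   [split at a repeated a] = z^2 - 2
trace(b a^-1 b a) = trace(b a b) * trace(a) - trace(b a b a)   [inverse elimination on a] = x*y*z - x^2 - z^2 + 2
and trace(b a^-1 b a^-1) = trace(b a^-1 b) * trace(a) - trace(b a^-1 b a)   [inverse elimination on a] = x^2*y^2 - 2*x*y*z + z^2 - 2

x^2*y^2 - 2*x*y*z + z^2 - 2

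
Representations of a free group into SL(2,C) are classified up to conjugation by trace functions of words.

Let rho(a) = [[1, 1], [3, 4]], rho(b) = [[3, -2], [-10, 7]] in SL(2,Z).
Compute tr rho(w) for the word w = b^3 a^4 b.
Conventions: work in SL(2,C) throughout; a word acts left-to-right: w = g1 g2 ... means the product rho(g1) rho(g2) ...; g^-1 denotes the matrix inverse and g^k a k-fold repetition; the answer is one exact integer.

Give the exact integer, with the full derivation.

1403127

rho(b) = [[3, -2], [-10, 7]]
... * rho(b) = [[3, -2], [-10, 7]]  ->  [[29, -20], [-100, 69]]
... * rho(b) = [[3, -2], [-10, 7]]  ->  [[287, -198], [-990, 683]]
... * rho(a) = [[1, 1], [3, 4]]  ->  [[-307, -505], [1059, 1742]]
... * rho(a) = [[1, 1], [3, 4]]  ->  [[-1822, -2327], [6285, 8027]]
... * rho(a) = [[1, 1], [3, 4]]  ->  [[-8803, -11130], [30366, 38393]]
... * rho(a) = [[1, 1], [3, 4]]  ->  [[-42193, -53323], [145545, 183938]]
... * rho(b) = [[3, -2], [-10, 7]]  ->  [[406651, -288875], [-1402745, 996476]]
tr = 406651 + 996476 = 1403127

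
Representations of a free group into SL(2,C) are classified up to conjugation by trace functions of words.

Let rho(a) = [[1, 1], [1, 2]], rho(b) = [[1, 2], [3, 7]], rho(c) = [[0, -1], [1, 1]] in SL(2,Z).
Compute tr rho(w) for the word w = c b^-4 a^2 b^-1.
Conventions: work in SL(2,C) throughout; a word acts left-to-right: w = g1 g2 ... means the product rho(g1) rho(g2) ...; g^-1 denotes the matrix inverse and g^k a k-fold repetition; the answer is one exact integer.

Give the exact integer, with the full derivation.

rho(c) = [[0, -1], [1, 1]]
... * rho(b^-1) = [[7, -2], [-3, 1]]  ->  [[3, -1], [4, -1]]
... * rho(b^-1) = [[7, -2], [-3, 1]]  ->  [[24, -7], [31, -9]]
... * rho(b^-1) = [[7, -2], [-3, 1]]  ->  [[189, -55], [244, -71]]
... * rho(b^-1) = [[7, -2], [-3, 1]]  ->  [[1488, -433], [1921, -559]]
... * rho(a) = [[1, 1], [1, 2]]  ->  [[1055, 622], [1362, 803]]
... * rho(a) = [[1, 1], [1, 2]]  ->  [[1677, 2299], [2165, 2968]]
... * rho(b^-1) = [[7, -2], [-3, 1]]  ->  [[4842, -1055], [6251, -1362]]
tr = 4842 + -1362 = 3480

3480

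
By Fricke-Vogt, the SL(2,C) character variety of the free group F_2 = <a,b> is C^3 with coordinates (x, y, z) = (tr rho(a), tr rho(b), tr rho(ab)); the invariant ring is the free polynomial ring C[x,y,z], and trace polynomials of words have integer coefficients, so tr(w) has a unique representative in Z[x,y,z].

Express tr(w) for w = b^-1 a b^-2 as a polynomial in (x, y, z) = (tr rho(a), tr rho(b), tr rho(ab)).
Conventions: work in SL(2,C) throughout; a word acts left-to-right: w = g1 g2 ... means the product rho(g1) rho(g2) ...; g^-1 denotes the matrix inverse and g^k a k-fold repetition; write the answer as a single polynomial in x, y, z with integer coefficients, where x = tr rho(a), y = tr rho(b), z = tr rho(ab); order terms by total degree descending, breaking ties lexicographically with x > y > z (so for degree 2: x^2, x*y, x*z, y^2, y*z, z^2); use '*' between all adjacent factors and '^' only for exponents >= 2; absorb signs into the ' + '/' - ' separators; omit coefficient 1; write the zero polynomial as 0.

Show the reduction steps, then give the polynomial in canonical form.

x*y^3 - y^2*z - 2*x*y + z

apply: tr(a b^-1) = tr(a)*tr(b) - tr(a b) = x*y - z
apply: tr(b^-2 a) = tr(a b^-1)*tr(b) - tr(a) = x*y^2 - y*z - x
use: tr(b^-1 a b^-2) = tr(b^-2 a)*tr(b) - tr(b^-2 a b) = x*y^3 - y^2*z - 2*x*y + z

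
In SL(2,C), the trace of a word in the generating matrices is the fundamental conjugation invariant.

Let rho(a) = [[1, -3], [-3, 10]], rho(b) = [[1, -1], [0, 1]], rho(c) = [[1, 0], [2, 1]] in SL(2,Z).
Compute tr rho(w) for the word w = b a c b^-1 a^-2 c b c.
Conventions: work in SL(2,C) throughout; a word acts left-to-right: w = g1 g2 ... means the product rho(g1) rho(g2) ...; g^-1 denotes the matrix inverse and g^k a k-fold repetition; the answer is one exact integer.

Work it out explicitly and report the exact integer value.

rho(b) = [[1, -1], [0, 1]]
... * rho(a) = [[1, -3], [-3, 10]]  ->  [[4, -13], [-3, 10]]
... * rho(c) = [[1, 0], [2, 1]]  ->  [[-22, -13], [17, 10]]
... * rho(b^-1) = [[1, 1], [0, 1]]  ->  [[-22, -35], [17, 27]]
... * rho(a^-1) = [[10, 3], [3, 1]]  ->  [[-325, -101], [251, 78]]
... * rho(a^-1) = [[10, 3], [3, 1]]  ->  [[-3553, -1076], [2744, 831]]
... * rho(c) = [[1, 0], [2, 1]]  ->  [[-5705, -1076], [4406, 831]]
... * rho(b) = [[1, -1], [0, 1]]  ->  [[-5705, 4629], [4406, -3575]]
... * rho(c) = [[1, 0], [2, 1]]  ->  [[3553, 4629], [-2744, -3575]]
tr = 3553 + -3575 = -22

-22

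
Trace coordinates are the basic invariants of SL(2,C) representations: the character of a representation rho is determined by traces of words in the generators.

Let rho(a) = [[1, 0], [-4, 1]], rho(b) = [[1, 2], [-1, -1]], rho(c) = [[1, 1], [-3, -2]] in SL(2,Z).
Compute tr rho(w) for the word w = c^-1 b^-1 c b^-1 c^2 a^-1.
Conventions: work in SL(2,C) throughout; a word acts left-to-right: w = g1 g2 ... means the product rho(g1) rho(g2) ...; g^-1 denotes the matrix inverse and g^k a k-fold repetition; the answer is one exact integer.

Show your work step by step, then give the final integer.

rho(c^-1) = [[-2, -1], [3, 1]]
... * rho(b^-1) = [[-1, -2], [1, 1]]  ->  [[1, 3], [-2, -5]]
... * rho(c) = [[1, 1], [-3, -2]]  ->  [[-8, -5], [13, 8]]
... * rho(b^-1) = [[-1, -2], [1, 1]]  ->  [[3, 11], [-5, -18]]
... * rho(c) = [[1, 1], [-3, -2]]  ->  [[-30, -19], [49, 31]]
... * rho(c) = [[1, 1], [-3, -2]]  ->  [[27, 8], [-44, -13]]
... * rho(a^-1) = [[1, 0], [4, 1]]  ->  [[59, 8], [-96, -13]]
tr = 59 + -13 = 46

46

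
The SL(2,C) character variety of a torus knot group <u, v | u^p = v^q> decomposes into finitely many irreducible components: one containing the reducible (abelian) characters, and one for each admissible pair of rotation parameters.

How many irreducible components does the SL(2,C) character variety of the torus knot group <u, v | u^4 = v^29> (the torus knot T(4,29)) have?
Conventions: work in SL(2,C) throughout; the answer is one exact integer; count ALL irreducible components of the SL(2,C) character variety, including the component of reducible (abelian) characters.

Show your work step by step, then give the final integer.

43

In the torus knot group T(4,29), u^4 = v^29 is central, so an irreducible representation sends it to +I or -I (Schur).
This locks tr(u) to 2*cos(pi*alpha/4), alpha in 1..3, and tr(v) to 2*cos(pi*beta/29), beta in 1..28, on each component of irreducible characters.
Consistency of u^4 = (-1)^alpha I with v^29 = (-1)^beta I forces alpha = beta (mod 2).
Enumerate parity-matched pairs: 2*14 odd-odd plus 1*14 even-even gives 42.
That is 42 components of irreducible characters, and with the reducible (abelian) component the total is 43.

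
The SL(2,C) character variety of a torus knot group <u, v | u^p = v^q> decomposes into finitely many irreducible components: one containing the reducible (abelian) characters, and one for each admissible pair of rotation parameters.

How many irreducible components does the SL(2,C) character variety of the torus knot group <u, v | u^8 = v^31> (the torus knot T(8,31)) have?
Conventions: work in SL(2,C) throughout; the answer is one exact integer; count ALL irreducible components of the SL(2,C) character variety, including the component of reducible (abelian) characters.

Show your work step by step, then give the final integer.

106

In the torus knot group T(8,31), u^8 = v^31 is central, so an irreducible representation sends it to +I or -I (Schur).
This locks tr(u) to 2*cos(pi*alpha/8), alpha in 1..7, and tr(v) to 2*cos(pi*beta/31), beta in 1..30, on each component of irreducible characters.
The two central values (-1)^alpha I and (-1)^beta I must be the same matrix, so alpha and beta share a parity.
count pairs: odd alpha (4 choices) x odd beta (15), plus even alpha (3) x even beta (15): 4*15 + 3*15 = 105.
Total: 105 irreducible-character components + 1 reducible (abelian) component = 106.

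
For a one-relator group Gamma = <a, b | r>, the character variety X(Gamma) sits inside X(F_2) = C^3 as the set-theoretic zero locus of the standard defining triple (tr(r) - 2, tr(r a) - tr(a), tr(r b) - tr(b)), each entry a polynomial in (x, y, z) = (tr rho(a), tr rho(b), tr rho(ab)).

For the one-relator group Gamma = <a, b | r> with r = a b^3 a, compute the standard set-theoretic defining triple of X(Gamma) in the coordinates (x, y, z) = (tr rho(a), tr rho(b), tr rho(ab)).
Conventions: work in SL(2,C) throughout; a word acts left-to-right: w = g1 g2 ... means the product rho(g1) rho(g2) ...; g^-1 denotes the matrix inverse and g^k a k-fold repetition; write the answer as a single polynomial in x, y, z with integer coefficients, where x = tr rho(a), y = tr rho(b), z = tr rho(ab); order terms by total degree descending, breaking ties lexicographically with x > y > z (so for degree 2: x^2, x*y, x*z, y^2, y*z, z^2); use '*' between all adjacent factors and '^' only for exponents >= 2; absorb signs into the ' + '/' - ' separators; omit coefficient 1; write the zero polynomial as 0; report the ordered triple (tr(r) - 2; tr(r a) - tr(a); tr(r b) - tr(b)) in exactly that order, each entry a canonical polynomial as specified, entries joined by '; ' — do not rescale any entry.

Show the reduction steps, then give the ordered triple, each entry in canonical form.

x*y^2*z - x^2*y - y^3 - x*z + 3*y - 2; x^2*y^2*z - x^3*y - x*y^3 - x^2*z - y^2*z + 4*x*y - x + z; y^2*z^2 - x*y*z - y^2 - z^2 - y + 2

trace(b^2 a) = trace(b) * trace(a b) - trace(a)  (reduce the b square) = y*z - x
trace(b^2) = trace(b) * trace(b) - trace(1)  (reduce the b square) = y^2 - 2
trace(a^2 b^2) = trace(a) * trace(b^2 a) - trace(b^2)  (reduce the a square) = x*y*z - x^2 - y^2 + 2
trace(a^2 b) = trace(a) * trace(b a) - trace(b)  (reduce the a square) = x*z - y
trace(a b^3 a) = trace(b) * trace(a^2 b^2) - trace(a^2 b)  (reduce the b square) = x*y^2*z - x^2*y - y^3 - x*z + 3*y
trace(b a^3 b) = trace(a) * trace(a b^2 a) - trace(a b^2) = x^2*y*z - x^3 - x*y^2 - y*z + 3*x
trace(b a^3) = trace(a) * trace(a b a) - trace(a b) = x^2*z - x*y - z
trace(a b^3 a^2) = trace(b) * trace(b a^3 b) - trace(b a^3) = x^2*y^2*z - x^3*y - x*y^3 - x^2*z - y^2*z + 4*x*y + z
trace(a b a b) = trace(a b) * trace(a b) - trace(1) = z^2 - 2
trace(a b a b^2) = trace(b) * trace(a b a b) - trace(a b a) = y*z^2 - x*z - y
trace(a b^3 a b) = trace(b) * trace(a b a b^2) - trace(a b a b) = y^2*z^2 - x*y*z - y^2 - z^2 + 2
assemble the triple (trace(r) - 2; trace(r a) - x; trace(r b) - y)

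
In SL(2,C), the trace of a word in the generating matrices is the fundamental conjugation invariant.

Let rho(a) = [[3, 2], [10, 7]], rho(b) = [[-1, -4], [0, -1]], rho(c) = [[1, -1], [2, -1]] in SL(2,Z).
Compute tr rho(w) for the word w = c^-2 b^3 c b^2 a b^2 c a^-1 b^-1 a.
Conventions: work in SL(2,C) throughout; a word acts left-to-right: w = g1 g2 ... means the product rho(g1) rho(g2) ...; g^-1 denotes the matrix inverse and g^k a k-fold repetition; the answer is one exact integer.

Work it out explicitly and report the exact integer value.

rho(c^-1) = [[-1, 1], [-2, 1]]
... * rho(c^-1) = [[-1, 1], [-2, 1]]  ->  [[-1, 0], [0, -1]]
... * rho(b) = [[-1, -4], [0, -1]]  ->  [[1, 4], [0, 1]]
... * rho(b) = [[-1, -4], [0, -1]]  ->  [[-1, -8], [0, -1]]
... * rho(b) = [[-1, -4], [0, -1]]  ->  [[1, 12], [0, 1]]
... * rho(c) = [[1, -1], [2, -1]]  ->  [[25, -13], [2, -1]]
... * rho(b) = [[-1, -4], [0, -1]]  ->  [[-25, -87], [-2, -7]]
... * rho(b) = [[-1, -4], [0, -1]]  ->  [[25, 187], [2, 15]]
... * rho(a) = [[3, 2], [10, 7]]  ->  [[1945, 1359], [156, 109]]
... * rho(b) = [[-1, -4], [0, -1]]  ->  [[-1945, -9139], [-156, -733]]
... * rho(b) = [[-1, -4], [0, -1]]  ->  [[1945, 16919], [156, 1357]]
... * rho(c) = [[1, -1], [2, -1]]  ->  [[35783, -18864], [2870, -1513]]
... * rho(a^-1) = [[7, -2], [-10, 3]]  ->  [[439121, -128158], [35220, -10279]]
... * rho(b^-1) = [[-1, 4], [0, -1]]  ->  [[-439121, 1884642], [-35220, 151159]]
... * rho(a) = [[3, 2], [10, 7]]  ->  [[17529057, 12314252], [1405930, 987673]]
tr = 17529057 + 987673 = 18516730

18516730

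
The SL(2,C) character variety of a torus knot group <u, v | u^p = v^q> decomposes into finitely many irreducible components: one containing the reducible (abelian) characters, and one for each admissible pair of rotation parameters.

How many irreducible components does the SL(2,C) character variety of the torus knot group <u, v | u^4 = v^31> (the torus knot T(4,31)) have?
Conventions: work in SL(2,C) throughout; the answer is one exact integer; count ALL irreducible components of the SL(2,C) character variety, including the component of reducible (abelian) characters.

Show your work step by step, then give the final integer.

For T(4,31): irreducibility forces the central element u^4 = v^31 to one of +I, -I.
On an irreducible component, tr(u) is locked at 2*cos(pi*alpha/4) for some alpha in 1..3, and tr(v) at 2*cos(pi*beta/31) for some beta in 1..30.
u^4 = (-1)^alpha I and v^31 = (-1)^beta I must agree, so alpha and beta have equal parity.
Enumerate parity-matched pairs: 2*15 odd-odd plus 1*15 even-even gives 45.
components with irreducible characters: 45; plus the single component of reducible (abelian) characters: total 46.

46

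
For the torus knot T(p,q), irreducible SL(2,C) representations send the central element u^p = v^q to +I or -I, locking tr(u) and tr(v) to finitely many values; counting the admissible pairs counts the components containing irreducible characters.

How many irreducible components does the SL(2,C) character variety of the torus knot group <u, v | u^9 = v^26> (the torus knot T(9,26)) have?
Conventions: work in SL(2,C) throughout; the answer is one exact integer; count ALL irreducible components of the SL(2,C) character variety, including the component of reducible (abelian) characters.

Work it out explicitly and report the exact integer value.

In the torus knot group T(9,26), u^9 = v^26 is central, so an irreducible representation sends it to +I or -I (Schur).
This locks tr(u) to 2*cos(pi*alpha/9), alpha in 1..8, and tr(v) to 2*cos(pi*beta/26), beta in 1..25, on each component of irreducible characters.
The two central values (-1)^alpha I and (-1)^beta I must be the same matrix, so alpha and beta share a parity.
count pairs: odd alpha (4 choices) x odd beta (13), plus even alpha (4) x even beta (12): 4*13 + 4*12 = 100.
That is 100 components of irreducible characters, and with the reducible (abelian) component the total is 101.

101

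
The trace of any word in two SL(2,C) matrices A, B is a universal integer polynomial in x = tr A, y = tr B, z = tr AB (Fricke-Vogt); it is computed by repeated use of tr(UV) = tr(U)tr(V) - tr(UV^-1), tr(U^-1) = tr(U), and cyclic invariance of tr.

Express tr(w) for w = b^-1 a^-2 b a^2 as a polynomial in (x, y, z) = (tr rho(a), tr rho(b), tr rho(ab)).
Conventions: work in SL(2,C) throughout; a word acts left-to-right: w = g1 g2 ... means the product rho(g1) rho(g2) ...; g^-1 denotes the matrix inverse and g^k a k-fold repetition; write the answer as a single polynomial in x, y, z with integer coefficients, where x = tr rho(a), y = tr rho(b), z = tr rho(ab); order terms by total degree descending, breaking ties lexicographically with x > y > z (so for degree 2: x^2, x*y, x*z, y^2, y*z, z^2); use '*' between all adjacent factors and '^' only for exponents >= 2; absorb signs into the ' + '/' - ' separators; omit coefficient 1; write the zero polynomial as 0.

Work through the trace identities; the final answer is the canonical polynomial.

trace(a^2) = trace(a) trace(a) - trace(1) = x^2 - 2
trace(a b a) = trace(a) trace(b a) - trace(b) = x*z - y
use: trace(a b a^2) = trace(a) trace(a b a) - trace(a b) = x^2*z - x*y - z
trace(b a b a) = trace(a b) trace(a b) - trace(1) = z^2 - 2
trace(b a b) = trace(b) trace(a b) - trace(a) = y*z - x
apply: trace(a b a^2 b) = trace(a) trace(b a b a) - trace(b a b) = x*z^2 - y*z - x
trace(b a^2 b^-1 a) = trace(a b a^2) trace(b) - trace(a b a^2 b) = x^2*y*z - x*y^2 - x*z^2 + x
apply: trace(a^-1 b a^2 b^-1) = trace(b a^2 b^-1) trace(a) - trace(b a^2 b^-1 a) = -x^2*y*z + x^3 + x*y^2 + x*z^2 - 3*x
trace(b^-1 a^-2 b a^2) = trace(a^-1 b a^2 b^-1) trace(a) - trace(a^-1 b a^2 b^-1 a) = -x^3*y*z + x^4 + x^2*y^2 + x^2*z^2 - 4*x^2 + 2

-x^3*y*z + x^4 + x^2*y^2 + x^2*z^2 - 4*x^2 + 2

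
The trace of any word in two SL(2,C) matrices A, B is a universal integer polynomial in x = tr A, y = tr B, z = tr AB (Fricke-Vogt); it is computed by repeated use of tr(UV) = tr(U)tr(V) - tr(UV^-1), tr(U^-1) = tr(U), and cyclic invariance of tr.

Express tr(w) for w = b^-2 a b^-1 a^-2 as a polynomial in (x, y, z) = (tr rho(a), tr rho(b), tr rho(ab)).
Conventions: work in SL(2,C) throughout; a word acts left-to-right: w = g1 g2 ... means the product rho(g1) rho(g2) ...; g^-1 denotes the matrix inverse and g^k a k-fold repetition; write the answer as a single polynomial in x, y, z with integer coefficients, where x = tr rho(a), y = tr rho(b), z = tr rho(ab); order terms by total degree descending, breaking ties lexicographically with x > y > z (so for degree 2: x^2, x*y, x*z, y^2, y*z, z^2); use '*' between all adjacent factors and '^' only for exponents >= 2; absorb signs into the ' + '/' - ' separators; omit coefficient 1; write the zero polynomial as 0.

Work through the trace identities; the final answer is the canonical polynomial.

trace(b^-1) = trace(b) = y
trace(b^-2) = trace(b^-1) * trace(b) - trace(1)   [inverse elimination on b] = y^2 - 2
trace(a b^-1) = trace(a) * trace(b) - trace(a b)   [inverse elimination on b] = x*y - z
trace(b^-2 a) = trace(a b^-1) * trace(b) - trace(a)   [inverse elimination on b] = x*y^2 - y*z - x
trace(a^-1 b^-2) = trace(b^-2) * trace(a) - trace(b^-2 a)   [inverse elimination on a] = y*z - x
trace(a b a) = trace(a) * trace(b a) - trace(b)   [square of a] = x*z - y
trace(a b a b) = trace(b a) * trace(b a) - trace(1)   [split at a repeated b] = z^2 - 2
trace(a b a b^-1) = trace(a b a) * trace(b) - trace(a b a b)   [inverse elimination on b] = x*y*z - y^2 - z^2 + 2
trace(b^-2 a b a) = trace(a b a b^-1) * trace(b) - trace(a b a)   [inverse elimination on b] = x*y^2*z - y^3 - y*z^2 - x*z + 3*y
trace(b^-2 a b a^-1) = trace(b^-2 a b) * trace(a) - trace(b^-2 a b a)   [inverse elimination on a] = -x*y^2*z + x^2*y + y^3 + y*z^2 - 3*y
trace(a^-2 b^-2 a b) = trace(b^-2 a b a^-1) * trace(a) - trace(b^-2 a b)   [inverse elimination on a] = -x^2*y^2*z + x^3*y + x*y^3 + x*y*z^2 - 4*x*y + z
trace(b^-2 a b^-1 a^-2) = trace(a^-2 b^-2 a) * trace(b) - trace(a^-2 b^-2 a b)   [inverse elimination on b] = x^2*y^2*z - x^3*y - x*y^3 - x*y*z^2 + y^2*z + 3*x*y - z

x^2*y^2*z - x^3*y - x*y^3 - x*y*z^2 + y^2*z + 3*x*y - z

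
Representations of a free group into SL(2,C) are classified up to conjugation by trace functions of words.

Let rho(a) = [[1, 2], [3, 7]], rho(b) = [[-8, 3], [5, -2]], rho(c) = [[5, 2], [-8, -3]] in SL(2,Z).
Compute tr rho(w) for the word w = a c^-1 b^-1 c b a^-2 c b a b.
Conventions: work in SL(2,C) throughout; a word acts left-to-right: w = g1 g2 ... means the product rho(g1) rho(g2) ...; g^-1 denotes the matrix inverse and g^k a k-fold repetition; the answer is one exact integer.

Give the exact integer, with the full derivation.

8543735

rho(a) = [[1, 2], [3, 7]]
... * rho(c^-1) = [[-3, -2], [8, 5]]  ->  [[13, 8], [47, 29]]
... * rho(b^-1) = [[-2, -3], [-5, -8]]  ->  [[-66, -103], [-239, -373]]
... * rho(c) = [[5, 2], [-8, -3]]  ->  [[494, 177], [1789, 641]]
... * rho(b) = [[-8, 3], [5, -2]]  ->  [[-3067, 1128], [-11107, 4085]]
... * rho(a^-1) = [[7, -2], [-3, 1]]  ->  [[-24853, 7262], [-90004, 26299]]
... * rho(a^-1) = [[7, -2], [-3, 1]]  ->  [[-195757, 56968], [-708925, 206307]]
... * rho(c) = [[5, 2], [-8, -3]]  ->  [[-1434529, -562418], [-5195081, -2036771]]
... * rho(b) = [[-8, 3], [5, -2]]  ->  [[8664142, -3178751], [31376793, -11511701]]
... * rho(a) = [[1, 2], [3, 7]]  ->  [[-872111, -4922973], [-3158310, -17828321]]
... * rho(b) = [[-8, 3], [5, -2]]  ->  [[-17637977, 7229613], [-63875125, 26181712]]
tr = -17637977 + 26181712 = 8543735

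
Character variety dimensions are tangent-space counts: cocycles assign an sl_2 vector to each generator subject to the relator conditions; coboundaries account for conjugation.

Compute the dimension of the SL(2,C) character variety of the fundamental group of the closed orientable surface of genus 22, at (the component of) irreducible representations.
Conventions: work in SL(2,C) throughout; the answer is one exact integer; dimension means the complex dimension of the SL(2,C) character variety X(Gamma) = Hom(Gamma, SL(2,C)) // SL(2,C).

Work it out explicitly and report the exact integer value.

pi_1 of the closed genus-22 surface has 44 generators bound by the single product-of-commutators relator.
Before the relator condition, cocycle space has dim 3*44 = 132.
d_2 is surjective at irreducible rho (its cokernel H^2 is dual to H^0 = 0), so dim Z^1 = 132 - 3 = 129.
Coboundaries contribute dim B^1 = 3 (injective at irreducible rho).
Hence dim X = 129 - 3 = 126.

126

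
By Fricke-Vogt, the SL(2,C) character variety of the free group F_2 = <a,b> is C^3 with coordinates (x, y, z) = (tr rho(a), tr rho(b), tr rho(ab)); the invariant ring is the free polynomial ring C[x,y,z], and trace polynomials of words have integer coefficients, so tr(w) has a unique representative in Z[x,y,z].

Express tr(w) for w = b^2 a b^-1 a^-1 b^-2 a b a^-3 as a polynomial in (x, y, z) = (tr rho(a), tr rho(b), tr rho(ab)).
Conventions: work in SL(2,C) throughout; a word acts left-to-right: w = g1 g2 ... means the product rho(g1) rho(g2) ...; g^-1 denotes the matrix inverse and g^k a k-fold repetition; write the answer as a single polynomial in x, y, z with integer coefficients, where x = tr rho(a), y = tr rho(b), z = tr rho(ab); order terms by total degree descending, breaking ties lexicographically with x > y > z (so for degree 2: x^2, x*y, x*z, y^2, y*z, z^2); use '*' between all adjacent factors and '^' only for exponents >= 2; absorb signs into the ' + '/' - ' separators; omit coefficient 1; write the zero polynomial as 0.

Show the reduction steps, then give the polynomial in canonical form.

apply: tr(b a^-1) = tr(b) tr(a) - tr(b a)  (eliminate a^-1) = x*y - z
tr(b a^-2) = tr(b a^-1) tr(a) - tr(b)  (eliminate a^-1) = x^2*y - x*z - y
tr(a b^2) = tr(b) tr(a b) - tr(a)  (reduce the b square) = y*z - x
tr(a b^3) = tr(b) tr(a b^2) - tr(a b)  (reduce the b square) = y^2*z - x*y - z
apply: tr(b^2 a b^2) = tr(b) tr(a b^3) - tr(a b^2)  (reduce the b square) = y^3*z - x*y^2 - 2*y*z + x
apply: tr(a b a b) = tr(a b) tr(a b) - tr(1)  (split on a) = z^2 - 2
apply: tr(a b a) = tr(a) tr(b a) - tr(b)  (reduce the a square) = x*z - y
tr(a b^2 a b) = tr(b) tr(a b a b) - tr(a b a)  (reduce the b square) = y*z^2 - x*z - y
apply: tr(a^2) = tr(a) tr(a) - tr(1)  (reduce the a square) = x^2 - 2
tr(a b^2 a) = tr(b) tr(a^2 b) - tr(a^2)  (reduce the b square) = x*y*z - x^2 - y^2 + 2
tr(b^2 a b^2 a) = tr(b) tr(a b^2 a b) - tr(a b^2 a)  (reduce the b square) = y^2*z^2 - 2*x*y*z + x^2 - 2
apply: tr(b^2 a b^2 a^-1) = tr(b^2 a b^2) tr(a) - tr(b^2 a b^2 a)  (eliminate a^-1) = x*y^3*z - x^2*y^2 - y^2*z^2 + 2
use: tr(b a^-2 b^2 a b) = tr(b^2 a b^2 a^-1) tr(a) - tr(b^2 a b^2)  (eliminate a^-1) = x^2*y^3*z - x^3*y^2 - x*y^2*z^2 - y^3*z + x*y^2 + 2*y*z + x
apply: tr(b a b^3 a b) = tr(b) tr(a b^2 a b^2) - tr(a b^2 a b)  (reduce the b square) = y^3*z^2 - 2*x*y^2*z + x^2*y - y*z^2 + x*z - y
tr(a b a b a b) = tr(a b) tr(a b a b) - tr(a^-1 b^-1)  (split on a) = z^3 - 3*z
tr(a b a b a) = tr(a) tr(b a b a) - tr(b a b)  (reduce the a square) = x*z^2 - y*z - x
tr(b a b a b a b) = tr(b) tr(a b a b a b) - tr(a b a b a)  (reduce the b square) = y*z^3 - x*z^2 - 2*y*z + x
use: tr(b a b^3 a b a) = tr(b) tr(b a b a b a b) - tr(b a b a b a)  (reduce the b square) = y^2*z^3 - x*y*z^2 - 2*y^2*z - z^3 + x*y + 3*z
tr(b^2 a b a^-1 b a b) = tr(b a b^3 a b) tr(a) - tr(b a b^3 a b a)  (eliminate a^-1) = x*y^3*z^2 - 2*x^2*y^2*z - y^2*z^3 + x^3*y + x^2*z + 2*y^2*z + z^3 - 2*x*y - 3*z
tr(a b a b^2 a) = tr(a) tr(b a b^2 a) - tr(b a b^2)  (reduce the a square) = x*y*z^2 - x^2*z - y^2*z + z
apply: tr(b a b a b^2 a b) = tr(b) tr(a b a b^2 a b) - tr(a b a b^2 a)  (reduce the b square) = y^2*z^3 - 2*x*y*z^2 + x^2*z - y^2*z + x*y - z
use: tr(a b a b a b a b) = tr(b a b a b a) tr(b a) - tr(a b a b)  (split on b) = z^4 - 4*z^2 + 2
apply: tr(a b a b a b a) = tr(a) tr(b a b a b a) - tr(b a b a b)  (reduce the a square) = x*z^3 - y*z^2 - 2*x*z + y
apply: tr(b a b a b^2 a b a) = tr(b) tr(a b a b a b a b) - tr(a b a b a b a)  (reduce the b square) = y*z^4 - x*z^3 - 3*y*z^2 + 2*x*z + y
tr(b^2 a b a^-1 b a b a) = tr(b a b a b^2 a b) tr(a) - tr(b a b a b^2 a b a)  (eliminate a^-1) = x*y^2*z^3 - 2*x^2*y*z^2 - y*z^4 + x^3*z - x*y^2*z + x*z^3 + x^2*y + 3*y*z^2 - 3*x*z - y
apply: tr(a^-1 b^2 a b a^-1 b a b) = tr(b^2 a b a^-1 b a b) tr(a) - tr(b^2 a b a^-1 b a b a)  (eliminate a^-1) = x^2*y^3*z^2 - 2*x^3*y^2*z - 2*x*y^2*z^3 + x^4*y + 2*x^2*y*z^2 + y*z^4 + 3*x*y^2*z - 3*x^2*y - 3*y*z^2 + y
tr(a b a^-2 b^2 a b a^-1 b) = tr(a^-1 b^2 a b a^-1 b a b) tr(a) - tr(a^-1 b^2 a b a^-1 b a b a)  (eliminate a^-1) = x^3*y^3*z^2 - 2*x^4*y^2*z - 2*x^2*y^2*z^3 + x^5*y + 2*x^3*y*z^2 - x*y^3*z^2 + x*y*z^4 + 5*x^2*y^2*z + y^2*z^3 - 4*x^3*y - 3*x*y*z^2 - x^2*z - 2*y^2*z - z^3 + 3*x*y + 3*z
tr(b^-1 a b a^-2 b^2 a b a^-1) = tr(a b a^-2 b^2 a b a^-1) tr(b) - tr(a b a^-2 b^2 a b a^-1 b)  (eliminate b^-1) = -x^3*y^3*z^2 + 2*x^4*y^2*z + x^2*y^4*z + 2*x^2*y^2*z^3 - x^5*y - x^3*y^3 - 2*x^3*y*z^2 - x*y*z^4 - 5*x^2*y^2*z - y^4*z - y^2*z^3 + 4*x^3*y + x*y^3 + 3*x*y*z^2 + x^2*z + 4*y^2*z + z^3 - 2*x*y - 3*z
use: tr(b^2 a b a^-1 b^-2 a b a^-2) = tr(b^-1 a b a^-2 b^2 a b a^-1) tr(b) - tr(b^-1 a b a^-2 b^2 a b a^-1 b)  (eliminate b^-1) = -x^3*y^4*z^2 + 2*x^4*y^3*z + x^2*y^5*z + 2*x^2*y^3*z^3 - x^5*y^2 - x^3*y^4 - 2*x^3*y^2*z^2 - x*y^2*z^4 - 6*x^2*y^3*z - y^5*z - y^3*z^3 + 5*x^3*y^2 + x*y^4 + 4*x*y^2*z^2 + x^2*y*z + 5*y^3*z + y*z^3 - 3*x*y^2 - 5*y*z - x
tr(b^2) = tr(b) tr(b) - tr(1)  (reduce the b square) = y^2 - 2
use: tr(b^3) = tr(b) tr(b^2) - tr(b)  (reduce the b square) = y^3 - 3*y
apply: tr(a b^3 a) = tr(a) tr(b^3 a) - tr(b^3)  (reduce the a square) = x*y^2*z - x^2*y - y^3 - x*z + 3*y
tr(b^3 a b a) = tr(b) tr(b a b a b) - tr(b a b a)  (reduce the b square) = y^2*z^2 - x*y*z - y^2 - z^2 + 2
tr(a b^3 a b a) = tr(a) tr(b^3 a b a) - tr(b^3 a b)  (reduce the a square) = x*y^2*z^2 - x^2*y*z - y^3*z - x*z^2 + 2*y*z + x
tr(b^-1 a b^3 a b a) = tr(a b^3 a b a) tr(b) - tr(a b^3 a b a b)  (eliminate b^-1) = x*y^3*z^2 - x^2*y^2*z - y^4*z - y^2*z^3 + 4*y^2*z + z^3 - 3*z
tr(a b^3 a b a^-1 b^-1) = tr(b^-1 a b^3 a b) tr(a) - tr(b^-1 a b^3 a b a)  (eliminate a^-1) = -x*y^3*z^2 + 2*x^2*y^2*z + y^4*z + y^2*z^3 - x^3*y - x*y^3 - x^2*z - 4*y^2*z - z^3 + 3*x*y + 3*z
use: tr(b^2 a b a^-1 b^-2 a b) = tr(a b^3 a b a^-1 b^-1) tr(b) - tr(a b^3 a b a^-1)  (eliminate b^-1) = -x*y^4*z^2 + 2*x^2*y^3*z + y^5*z + y^3*z^3 - x^3*y^2 - x*y^4 - x^2*y*z - 5*y^3*z - y*z^3 + 4*x*y^2 + 5*y*z - x
tr(a b a b^2 a b a^-1 b^-1) = tr(a b a b^2 a b a^-1) tr(b) - tr(a b a b^2 a b a^-1 b)  (eliminate b^-1) = -x*y^2*z^3 + 2*x^2*y*z^2 + y^3*z^2 + y*z^4 - x^3*z - x*y^2*z - x*z^3 - 3*y*z^2 + 3*x*z - y
use: tr(b^2 a b a^-1 b^-2 a b a) = tr(a b a b^2 a b a^-1 b^-1) tr(b) - tr(a b a b^2 a b a^-1)  (eliminate b^-1) = -x*y^3*z^3 + 2*x^2*y^2*z^2 + y^4*z^2 + y^2*z^4 - x^3*y*z - x*y^3*z - x*y*z^3 - 4*y^2*z^2 + 5*x*y*z - x^2 - y^2 + 2
use: tr(b^2 a b a^-1 b^-2 a b a^-1) = tr(b^2 a b a^-1 b^-2 a b) tr(a) - tr(b^2 a b a^-1 b^-2 a b a)  (eliminate a^-1) = -x^2*y^4*z^2 + 2*x^3*y^3*z + x*y^5*z + 2*x*y^3*z^3 - x^4*y^2 - x^2*y^4 - 2*x^2*y^2*z^2 - y^4*z^2 - y^2*z^4 - 4*x*y^3*z + 4*x^2*y^2 + 4*y^2*z^2 + y^2 - 2
tr(a^-1 b^-2 a b a^-3 b^2 a b) = tr(b^2 a b a^-1 b^-2 a b a^-2) tr(a) - tr(b^2 a b a^-1 b^-2 a b a^-1)  (eliminate a^-1) = -x^4*y^4*z^2 + 2*x^5*y^3*z + x^3*y^5*z + 2*x^3*y^3*z^3 - x^6*y^2 - x^4*y^4 - 2*x^4*y^2*z^2 + x^2*y^4*z^2 - x^2*y^2*z^4 - 8*x^3*y^3*z - 2*x*y^5*z - 3*x*y^3*z^3 + 6*x^4*y^2 + 2*x^2*y^4 + 6*x^2*y^2*z^2 + y^4*z^2 + y^2*z^4 + x^3*y*z + 9*x*y^3*z + x*y*z^3 - 7*x^2*y^2 - 4*y^2*z^2 - 5*x*y*z - x^2 - y^2 + 2
tr(b^2 a b^-1 a^-1 b^-2 a b a^-3) = tr(a^-1 b^-2 a b a^-3 b^2 a) tr(b) - tr(a^-1 b^-2 a b a^-3 b^2 a b)  (eliminate b^-1) = x^4*y^4*z^2 - 2*x^5*y^3*z - x^3*y^5*z - 2*x^3*y^3*z^3 + x^6*y^2 + x^4*y^4 + 2*x^4*y^2*z^2 - x^2*y^4*z^2 + x^2*y^2*z^4 + 8*x^3*y^3*z + 2*x*y^5*z + 3*x*y^3*z^3 - 6*x^4*y^2 - 2*x^2*y^4 - 6*x^2*y^2*z^2 - y^4*z^2 - y^2*z^4 - x^3*y*z - 9*x*y^3*z - x*y*z^3 + 8*x^2*y^2 + 4*y^2*z^2 + 4*x*y*z + x^2 - 2

x^4*y^4*z^2 - 2*x^5*y^3*z - x^3*y^5*z - 2*x^3*y^3*z^3 + x^6*y^2 + x^4*y^4 + 2*x^4*y^2*z^2 - x^2*y^4*z^2 + x^2*y^2*z^4 + 8*x^3*y^3*z + 2*x*y^5*z + 3*x*y^3*z^3 - 6*x^4*y^2 - 2*x^2*y^4 - 6*x^2*y^2*z^2 - y^4*z^2 - y^2*z^4 - x^3*y*z - 9*x*y^3*z - x*y*z^3 + 8*x^2*y^2 + 4*y^2*z^2 + 4*x*y*z + x^2 - 2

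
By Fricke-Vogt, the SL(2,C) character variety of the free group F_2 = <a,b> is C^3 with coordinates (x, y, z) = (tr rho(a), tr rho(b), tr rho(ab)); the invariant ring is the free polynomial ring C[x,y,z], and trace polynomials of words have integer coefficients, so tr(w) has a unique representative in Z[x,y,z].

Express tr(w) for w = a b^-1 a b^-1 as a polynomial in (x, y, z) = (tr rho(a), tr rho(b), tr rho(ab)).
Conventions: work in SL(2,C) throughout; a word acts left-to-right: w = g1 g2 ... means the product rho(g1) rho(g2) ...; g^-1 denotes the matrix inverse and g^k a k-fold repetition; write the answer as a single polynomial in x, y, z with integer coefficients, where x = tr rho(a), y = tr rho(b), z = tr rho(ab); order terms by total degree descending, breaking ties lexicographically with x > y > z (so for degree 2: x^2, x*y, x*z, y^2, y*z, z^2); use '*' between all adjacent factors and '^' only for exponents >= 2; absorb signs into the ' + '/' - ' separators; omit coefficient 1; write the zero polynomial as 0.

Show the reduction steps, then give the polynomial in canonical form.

apply: trace(a^2) = trace(a)*trace(a) - trace(1) = x^2 - 2
use: trace(a^2 b) = trace(a)*trace(b a) - trace(b) = x*z - y
trace(a b^-1 a) = trace(a^2)*trace(b) - trace(a^2 b) = x^2*y - x*z - y
use: trace(a b a b) = trace(a b)*trace(a b) - trace(1)   [split at repeated a] = z^2 - 2
use: trace(a b^-1 a b) = trace(a b a)*trace(b) - trace(a b a b) = x*y*z - y^2 - z^2 + 2
apply: trace(a b^-1 a b^-1) = trace(a b^-1 a)*trace(b) - trace(a b^-1 a b) = x^2*y^2 - 2*x*y*z + z^2 - 2

x^2*y^2 - 2*x*y*z + z^2 - 2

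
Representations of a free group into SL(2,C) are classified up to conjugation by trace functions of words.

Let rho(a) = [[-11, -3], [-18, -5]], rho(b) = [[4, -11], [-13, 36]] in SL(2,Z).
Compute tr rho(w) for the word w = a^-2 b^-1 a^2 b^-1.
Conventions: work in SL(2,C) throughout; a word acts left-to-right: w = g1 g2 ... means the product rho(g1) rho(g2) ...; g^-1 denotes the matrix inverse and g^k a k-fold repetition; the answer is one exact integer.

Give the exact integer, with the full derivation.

rho(a^-1) = [[-5, 3], [18, -11]]
... * rho(a^-1) = [[-5, 3], [18, -11]]  ->  [[79, -48], [-288, 175]]
... * rho(b^-1) = [[36, 11], [13, 4]]  ->  [[2220, 677], [-8093, -2468]]
... * rho(a) = [[-11, -3], [-18, -5]]  ->  [[-36606, -10045], [133447, 36619]]
... * rho(a) = [[-11, -3], [-18, -5]]  ->  [[583476, 160043], [-2127059, -583436]]
... * rho(b^-1) = [[36, 11], [13, 4]]  ->  [[23085695, 7058408], [-84158792, -25731393]]
tr = 23085695 + -25731393 = -2645698

-2645698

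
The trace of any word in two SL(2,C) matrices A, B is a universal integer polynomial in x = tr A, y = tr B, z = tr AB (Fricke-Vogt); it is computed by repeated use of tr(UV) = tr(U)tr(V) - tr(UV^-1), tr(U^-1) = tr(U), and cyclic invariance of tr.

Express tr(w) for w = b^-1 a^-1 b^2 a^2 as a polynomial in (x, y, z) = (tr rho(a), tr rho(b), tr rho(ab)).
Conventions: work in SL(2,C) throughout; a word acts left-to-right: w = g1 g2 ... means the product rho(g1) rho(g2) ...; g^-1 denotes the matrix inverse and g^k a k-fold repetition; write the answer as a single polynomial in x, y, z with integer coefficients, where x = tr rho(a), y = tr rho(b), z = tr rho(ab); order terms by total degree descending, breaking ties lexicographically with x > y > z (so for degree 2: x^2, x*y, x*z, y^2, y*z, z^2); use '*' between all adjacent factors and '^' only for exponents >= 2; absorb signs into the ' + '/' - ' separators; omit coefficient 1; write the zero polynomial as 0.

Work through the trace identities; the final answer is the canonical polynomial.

apply: tr(b^2 a) = tr(b) * tr(a b) - tr(a) = y*z - x
tr(a^2 b) = tr(a) * tr(b a) - tr(b) = x*z - y
apply: tr(a^2) = tr(a) * tr(a) - tr(1) = x^2 - 2
tr(a^2 b^2) = tr(b) * tr(a^2 b) - tr(a^2) = x*y*z - x^2 - y^2 + 2
use: tr(b^2 a^2 b) = tr(b) * tr(a^2 b^2) - tr(a^2 b) = x*y^2*z - x^2*y - y^3 - x*z + 3*y
tr(b a b a) = tr(a b) * tr(a b) - tr(1)   [split at repeated a] = z^2 - 2
tr(a^2 b a b) = tr(a) * tr(b a b a) - tr(b a b) = x*z^2 - y*z - x
apply: tr(a^2 b a) = tr(a) * tr(b a^2) - tr(b a) = x^2*z - x*y - z
tr(b^2 a^2 b a) = tr(b) * tr(a^2 b a b) - tr(a^2 b a) = x*y*z^2 - x^2*z - y^2*z + z
tr(a^-1 b^2 a^2 b) = tr(b^2 a^2 b) * tr(a) - tr(b^2 a^2 b a) = x^2*y^2*z - x^3*y - x*y^3 - x*y*z^2 + y^2*z + 3*x*y - z
tr(b^-1 a^-1 b^2 a^2) = tr(a^-1 b^2 a^2) * tr(b) - tr(a^-1 b^2 a^2 b) = -x^2*y^2*z + x^3*y + x*y^3 + x*y*z^2 - 4*x*y + z

-x^2*y^2*z + x^3*y + x*y^3 + x*y*z^2 - 4*x*y + z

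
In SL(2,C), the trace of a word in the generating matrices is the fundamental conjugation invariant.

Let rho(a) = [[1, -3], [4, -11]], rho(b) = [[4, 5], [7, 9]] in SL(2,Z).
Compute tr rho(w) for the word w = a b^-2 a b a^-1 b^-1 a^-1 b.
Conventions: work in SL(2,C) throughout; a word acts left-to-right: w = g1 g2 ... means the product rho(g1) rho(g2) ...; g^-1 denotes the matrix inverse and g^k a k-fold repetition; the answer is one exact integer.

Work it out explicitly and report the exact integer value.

117824725

rho(a) = [[1, -3], [4, -11]]
... * rho(b^-1) = [[9, -5], [-7, 4]]  ->  [[30, -17], [113, -64]]
... * rho(b^-1) = [[9, -5], [-7, 4]]  ->  [[389, -218], [1465, -821]]
... * rho(a) = [[1, -3], [4, -11]]  ->  [[-483, 1231], [-1819, 4636]]
... * rho(b) = [[4, 5], [7, 9]]  ->  [[6685, 8664], [25176, 32629]]
... * rho(a^-1) = [[-11, 3], [-4, 1]]  ->  [[-108191, 28719], [-407452, 108157]]
... * rho(b^-1) = [[9, -5], [-7, 4]]  ->  [[-1174752, 655831], [-4424167, 2469888]]
... * rho(a^-1) = [[-11, 3], [-4, 1]]  ->  [[10298948, -2868425], [38786285, -10802613]]
... * rho(b) = [[4, 5], [7, 9]]  ->  [[21116817, 25678915], [79526849, 96707908]]
tr = 21116817 + 96707908 = 117824725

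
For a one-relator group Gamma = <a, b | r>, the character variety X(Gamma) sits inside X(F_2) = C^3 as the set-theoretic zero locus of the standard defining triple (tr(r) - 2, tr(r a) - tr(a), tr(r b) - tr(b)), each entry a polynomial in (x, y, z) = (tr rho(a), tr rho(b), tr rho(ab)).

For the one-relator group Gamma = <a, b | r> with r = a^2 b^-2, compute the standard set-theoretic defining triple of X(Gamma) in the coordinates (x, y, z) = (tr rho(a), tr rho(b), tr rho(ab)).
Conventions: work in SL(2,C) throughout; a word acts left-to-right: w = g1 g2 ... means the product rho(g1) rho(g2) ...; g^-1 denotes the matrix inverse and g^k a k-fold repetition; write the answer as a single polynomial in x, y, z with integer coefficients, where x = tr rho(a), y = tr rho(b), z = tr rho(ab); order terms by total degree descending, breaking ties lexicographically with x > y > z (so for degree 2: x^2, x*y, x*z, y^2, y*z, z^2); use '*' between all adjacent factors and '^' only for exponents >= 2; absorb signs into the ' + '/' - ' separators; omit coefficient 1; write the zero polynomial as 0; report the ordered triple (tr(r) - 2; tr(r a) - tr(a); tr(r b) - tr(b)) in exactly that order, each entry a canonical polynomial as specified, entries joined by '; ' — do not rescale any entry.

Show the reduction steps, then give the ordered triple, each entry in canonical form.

x^2*y^2 - x*y*z - x^2 - y^2; x^3*y^2 - x^2*y*z - x^3 - 2*x*y^2 + y*z + 2*x; x^2*y - x*z - 2*y

and trace(a^2) = trace(a) * trace(a) - trace(1)   [square of a] = x^2 - 2
trace(a^2 b) = trace(a) * trace(b a) - trace(b)   [square of a] = x*z - y
and trace(a^2 b^-1) = trace(a^2) * trace(b) - trace(a^2 b)   [inverse elimination on b] = x^2*y - x*z - y
trace(a^2 b^-2) = trace(a^2 b^-1) * trace(b) - trace(a^2)   [inverse elimination on b] = x^2*y^2 - x*y*z - x^2 - y^2 + 2
next, trace(a^3) = trace(a) * trace(a^2) - trace(a) = x^3 - 3*x
trace(a^3 b) = trace(a) * trace(b a^2) - trace(b a) = x^2*z - x*y - z
next, trace(a^3 b^-1) = trace(a^3) * trace(b) - trace(a^3 b) = x^3*y - x^2*z - 2*x*y + z
trace(a^2 b^-2 a) = trace(a^3 b^-1) * trace(b) - trace(a^3) = x^3*y^2 - x^2*y*z - x^3 - 2*x*y^2 + y*z + 3*x
assemble the triple (trace(r) - 2; trace(r a) - x; trace(r b) - y)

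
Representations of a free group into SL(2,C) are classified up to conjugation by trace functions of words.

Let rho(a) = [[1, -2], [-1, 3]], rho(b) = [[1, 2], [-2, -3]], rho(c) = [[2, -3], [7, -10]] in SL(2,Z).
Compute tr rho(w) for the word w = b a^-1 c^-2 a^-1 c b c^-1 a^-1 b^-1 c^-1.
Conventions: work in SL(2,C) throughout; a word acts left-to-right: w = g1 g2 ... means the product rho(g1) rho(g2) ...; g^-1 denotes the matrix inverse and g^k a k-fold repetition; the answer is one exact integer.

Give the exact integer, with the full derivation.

rho(b) = [[1, 2], [-2, -3]]
... * rho(a^-1) = [[3, 2], [1, 1]]  ->  [[5, 4], [-9, -7]]
... * rho(c^-1) = [[-10, 3], [-7, 2]]  ->  [[-78, 23], [139, -41]]
... * rho(c^-1) = [[-10, 3], [-7, 2]]  ->  [[619, -188], [-1103, 335]]
... * rho(a^-1) = [[3, 2], [1, 1]]  ->  [[1669, 1050], [-2974, -1871]]
... * rho(c) = [[2, -3], [7, -10]]  ->  [[10688, -15507], [-19045, 27632]]
... * rho(b) = [[1, 2], [-2, -3]]  ->  [[41702, 67897], [-74309, -120986]]
... * rho(c^-1) = [[-10, 3], [-7, 2]]  ->  [[-892299, 260900], [1589992, -464899]]
... * rho(a^-1) = [[3, 2], [1, 1]]  ->  [[-2415997, -1523698], [4305077, 2715085]]
... * rho(b^-1) = [[-3, -2], [2, 1]]  ->  [[4200595, 3308296], [-7485061, -5895069]]
... * rho(c^-1) = [[-10, 3], [-7, 2]]  ->  [[-65164022, 19218377], [116116093, -34245321]]
tr = -65164022 + -34245321 = -99409343

-99409343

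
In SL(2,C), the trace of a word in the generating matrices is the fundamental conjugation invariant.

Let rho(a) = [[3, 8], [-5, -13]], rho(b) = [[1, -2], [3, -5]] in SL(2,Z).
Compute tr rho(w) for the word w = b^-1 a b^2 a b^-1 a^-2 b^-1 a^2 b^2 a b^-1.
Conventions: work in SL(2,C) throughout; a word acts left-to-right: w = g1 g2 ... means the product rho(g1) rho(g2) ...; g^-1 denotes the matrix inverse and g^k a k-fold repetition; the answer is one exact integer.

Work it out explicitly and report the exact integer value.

-26253168244050

rho(b^-1) = [[-5, 2], [-3, 1]]
... * rho(a) = [[3, 8], [-5, -13]]  ->  [[-25, -66], [-14, -37]]
... * rho(b) = [[1, -2], [3, -5]]  ->  [[-223, 380], [-125, 213]]
... * rho(b) = [[1, -2], [3, -5]]  ->  [[917, -1454], [514, -815]]
... * rho(a) = [[3, 8], [-5, -13]]  ->  [[10021, 26238], [5617, 14707]]
... * rho(b^-1) = [[-5, 2], [-3, 1]]  ->  [[-128819, 46280], [-72206, 25941]]
... * rho(a^-1) = [[-13, -8], [5, 3]]  ->  [[1906047, 1169392], [1068383, 655471]]
... * rho(a^-1) = [[-13, -8], [5, 3]]  ->  [[-18931651, -11740200], [-10611624, -6580651]]
... * rho(b^-1) = [[-5, 2], [-3, 1]]  ->  [[129878855, -49603502], [72800073, -27803899]]
... * rho(a) = [[3, 8], [-5, -13]]  ->  [[637654075, 1683876366], [357419714, 943851271]]
... * rho(a) = [[3, 8], [-5, -13]]  ->  [[-6506419605, -16789160158], [-3646997213, -9410708811]]
... * rho(b) = [[1, -2], [3, -5]]  ->  [[-56873900079, 96958640000], [-31879123646, 54347538481]]
... * rho(b) = [[1, -2], [3, -5]]  ->  [[234002019921, -371045399842], [131163491797, -207979445113]]
... * rho(a) = [[3, 8], [-5, -13]]  ->  [[2557233058973, 6695606357314], [1433387700956, 3753040720845]]
... * rho(b^-1) = [[-5, 2], [-3, 1]]  ->  [[-32872984366807, 11810072475260], [-18426060667315, 6619816122757]]
tr = -32872984366807 + 6619816122757 = -26253168244050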